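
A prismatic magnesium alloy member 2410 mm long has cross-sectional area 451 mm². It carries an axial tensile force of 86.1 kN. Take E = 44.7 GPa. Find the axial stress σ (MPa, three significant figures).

191 MPa

σ = N/A = 86100/451 = 190.9 MPa.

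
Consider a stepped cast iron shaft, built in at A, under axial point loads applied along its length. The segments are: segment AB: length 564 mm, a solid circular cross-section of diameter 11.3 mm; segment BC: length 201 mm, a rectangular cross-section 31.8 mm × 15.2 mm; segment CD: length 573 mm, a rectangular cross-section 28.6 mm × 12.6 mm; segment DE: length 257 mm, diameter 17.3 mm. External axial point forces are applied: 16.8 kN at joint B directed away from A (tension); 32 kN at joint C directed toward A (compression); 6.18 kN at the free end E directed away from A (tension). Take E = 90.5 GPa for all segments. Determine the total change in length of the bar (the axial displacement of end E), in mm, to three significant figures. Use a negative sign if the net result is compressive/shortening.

Internal axial forces (sectioning from the free end, tension +): N_DE = 6.18 kN, N_CD = 6.18 kN, N_BC = -25.82 kN, N_AB = -9.02 kN.
A_AB = 100.3 mm².
A_BC = 483.4 mm².
A_CD = 360.4 mm².
A_DE = 235.1 mm².
δ_AB = -9020·564/(100.3·90500) = -0.5605 mm
δ_BC = -25820·201/(483.4·90500) = -0.1186 mm
δ_CD = 6180·573/(360.4·90500) = 0.1086 mm
δ_DE = 6180·257/(235.1·90500) = 0.07466 mm
δ = Σδ_i = -0.4959 mm.

-0.496 mm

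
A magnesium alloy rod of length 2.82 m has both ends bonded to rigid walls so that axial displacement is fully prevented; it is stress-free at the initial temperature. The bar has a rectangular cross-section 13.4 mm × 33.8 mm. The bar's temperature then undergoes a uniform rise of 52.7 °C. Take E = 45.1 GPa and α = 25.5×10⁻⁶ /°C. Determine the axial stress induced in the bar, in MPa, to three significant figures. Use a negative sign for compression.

Free thermal expansion αLΔT = 25.5e-6 · 2820 · 52.7 = 3.79 mm.
The walls impose strain ε = −(3.79)/2820 = -1.3439e-03; σ = Eε = 45100 · -1.3439e-03 = -60.61 MPa.

-60.6 MPa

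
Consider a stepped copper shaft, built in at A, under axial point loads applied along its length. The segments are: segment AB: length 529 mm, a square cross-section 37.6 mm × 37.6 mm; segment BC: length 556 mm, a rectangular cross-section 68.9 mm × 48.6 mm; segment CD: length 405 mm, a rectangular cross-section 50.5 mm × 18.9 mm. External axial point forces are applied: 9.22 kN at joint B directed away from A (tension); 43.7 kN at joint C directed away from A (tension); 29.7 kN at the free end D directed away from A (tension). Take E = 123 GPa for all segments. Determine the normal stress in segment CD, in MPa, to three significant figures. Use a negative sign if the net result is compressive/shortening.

31.1 MPa

Internal axial forces (sectioning from the free end, tension +): N_CD = 29.7 kN, N_BC = 73.4 kN, N_AB = 82.62 kN.
A_CD = 954.4 mm².
σ_CD = N_CD/A_CD = 29700/954.4 = 31.12 MPa.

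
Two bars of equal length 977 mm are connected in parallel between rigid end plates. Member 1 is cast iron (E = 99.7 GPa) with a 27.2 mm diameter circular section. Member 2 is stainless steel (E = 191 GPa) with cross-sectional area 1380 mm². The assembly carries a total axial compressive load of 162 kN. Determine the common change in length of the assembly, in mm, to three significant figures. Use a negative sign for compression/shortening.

-0.492 mm

A_1 = 581.1 mm².
Equal strain + equilibrium ⇒ each member carries load in proportion to AE: A₁E₁ = 57930000 N, A₂E₂ = 263600000 N, ΣAE = 321500000 N.
δ = PL/ΣAE = -162000·977/321500000 = -0.4923 mm.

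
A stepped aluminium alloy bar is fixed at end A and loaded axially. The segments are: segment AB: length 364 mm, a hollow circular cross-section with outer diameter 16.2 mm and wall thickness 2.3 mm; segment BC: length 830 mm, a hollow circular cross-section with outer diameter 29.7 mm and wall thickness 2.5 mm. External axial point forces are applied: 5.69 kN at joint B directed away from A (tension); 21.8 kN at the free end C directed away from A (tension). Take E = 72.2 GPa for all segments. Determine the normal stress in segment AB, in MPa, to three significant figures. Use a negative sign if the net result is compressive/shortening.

Internal axial forces (sectioning from the free end, tension +): N_BC = 21.8 kN, N_AB = 27.49 kN.
A_AB = 100.4 mm².
σ_AB = N_AB/A_AB = 27490/100.4 = 273.7 MPa.

274 MPa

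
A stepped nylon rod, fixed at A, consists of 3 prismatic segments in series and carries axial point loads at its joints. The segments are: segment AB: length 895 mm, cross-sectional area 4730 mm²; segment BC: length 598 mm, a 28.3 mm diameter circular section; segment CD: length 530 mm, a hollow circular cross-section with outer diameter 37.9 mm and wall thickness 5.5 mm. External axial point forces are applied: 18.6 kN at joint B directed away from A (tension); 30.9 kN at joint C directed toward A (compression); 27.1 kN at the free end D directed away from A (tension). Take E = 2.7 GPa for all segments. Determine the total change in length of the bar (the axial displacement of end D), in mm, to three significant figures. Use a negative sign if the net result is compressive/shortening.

9.20 mm

Internal axial forces (sectioning from the free end, tension +): N_CD = 27.1 kN, N_BC = -3.8 kN, N_AB = 14.8 kN.
A_BC = 629 mm².
A_CD = 559.8 mm².
δ_AB = 14800·895/(4730·2700) = 1.037 mm
δ_BC = -3800·598/(629·2700) = -1.338 mm
δ_CD = 27100·530/(559.8·2700) = 9.502 mm
δ = Σδ_i = 9.201 mm.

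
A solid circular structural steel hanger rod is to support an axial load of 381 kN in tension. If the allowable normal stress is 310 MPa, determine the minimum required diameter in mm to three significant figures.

Required area A ≥ P/σ_allow = 381000/310 = 1229 mm².
For a solid circular section, d ≥ √(4A/π) = 39.56 mm.

39.6 mm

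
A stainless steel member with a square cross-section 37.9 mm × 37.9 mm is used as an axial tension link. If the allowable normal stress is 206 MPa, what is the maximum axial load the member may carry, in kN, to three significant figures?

A = 1436 mm².
P_max = σ_allow · A = 206 · 1436 = 295900 N = 295.9 kN.

296 kN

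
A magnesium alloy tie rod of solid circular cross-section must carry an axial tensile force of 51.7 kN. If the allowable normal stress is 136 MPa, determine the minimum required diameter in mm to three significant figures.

22.0 mm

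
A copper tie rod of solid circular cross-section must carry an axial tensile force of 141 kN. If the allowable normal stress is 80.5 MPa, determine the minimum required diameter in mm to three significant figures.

47.2 mm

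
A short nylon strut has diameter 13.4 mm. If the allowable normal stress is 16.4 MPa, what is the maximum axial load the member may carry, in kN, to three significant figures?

A = 141 mm².
P_max = σ_allow · A = 16.4 · 141 = 2313 N = 2.313 kN.

2.31 kN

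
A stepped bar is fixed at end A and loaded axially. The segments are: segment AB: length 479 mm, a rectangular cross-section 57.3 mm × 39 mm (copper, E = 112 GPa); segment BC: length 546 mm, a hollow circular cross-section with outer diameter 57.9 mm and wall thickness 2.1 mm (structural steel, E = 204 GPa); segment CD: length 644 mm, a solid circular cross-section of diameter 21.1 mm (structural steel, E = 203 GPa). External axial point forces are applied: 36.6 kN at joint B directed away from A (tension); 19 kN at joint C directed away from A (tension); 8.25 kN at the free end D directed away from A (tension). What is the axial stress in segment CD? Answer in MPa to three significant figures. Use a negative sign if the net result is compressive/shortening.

Internal axial forces (sectioning from the free end, tension +): N_CD = 8.25 kN, N_BC = 27.25 kN, N_AB = 63.85 kN.
A_CD = 349.7 mm².
σ_CD = N_CD/A_CD = 8250/349.7 = 23.59 MPa.

23.6 MPa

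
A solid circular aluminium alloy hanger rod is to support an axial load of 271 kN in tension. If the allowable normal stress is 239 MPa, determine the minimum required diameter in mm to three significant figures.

Required area A ≥ P/σ_allow = 271000/239 = 1134 mm².
For a solid circular section, d ≥ √(4A/π) = 38 mm.

38.0 mm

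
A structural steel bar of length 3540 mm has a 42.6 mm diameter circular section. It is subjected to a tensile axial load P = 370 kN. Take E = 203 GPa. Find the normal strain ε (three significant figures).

A = 1425 mm².
σ = N/A = 259.6 MPa; ε = σ/E = 259.6/203000 = 1.279e-03.

0.00128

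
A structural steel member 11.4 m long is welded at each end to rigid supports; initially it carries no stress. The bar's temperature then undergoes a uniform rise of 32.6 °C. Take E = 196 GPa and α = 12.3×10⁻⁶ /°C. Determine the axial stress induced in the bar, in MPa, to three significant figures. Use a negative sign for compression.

Free thermal expansion αLΔT = 12.3e-6 · 11400 · 32.6 = 4.571 mm.
The walls impose strain ε = −(4.571)/11400 = -4.0098e-04; σ = Eε = 196000 · -4.0098e-04 = -78.59 MPa.

-78.6 MPa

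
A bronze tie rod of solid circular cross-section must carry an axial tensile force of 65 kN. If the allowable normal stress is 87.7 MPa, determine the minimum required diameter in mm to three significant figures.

Required area A ≥ P/σ_allow = 65000/87.7 = 741.2 mm².
For a solid circular section, d ≥ √(4A/π) = 30.72 mm.

30.7 mm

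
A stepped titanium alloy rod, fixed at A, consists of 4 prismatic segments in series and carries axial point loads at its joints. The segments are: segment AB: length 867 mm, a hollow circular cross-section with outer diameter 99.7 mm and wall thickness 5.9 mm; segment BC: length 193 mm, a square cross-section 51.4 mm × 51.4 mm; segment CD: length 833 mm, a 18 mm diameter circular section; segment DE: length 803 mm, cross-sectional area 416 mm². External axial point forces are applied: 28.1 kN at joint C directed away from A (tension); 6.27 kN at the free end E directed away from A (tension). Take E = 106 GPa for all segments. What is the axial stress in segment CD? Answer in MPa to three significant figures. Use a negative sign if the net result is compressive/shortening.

Internal axial forces (sectioning from the free end, tension +): N_DE = 6.27 kN, N_CD = 6.27 kN, N_BC = 34.37 kN, N_AB = 34.37 kN.
A_CD = 254.5 mm².
σ_CD = N_CD/A_CD = 6270/254.5 = 24.64 MPa.

24.6 MPa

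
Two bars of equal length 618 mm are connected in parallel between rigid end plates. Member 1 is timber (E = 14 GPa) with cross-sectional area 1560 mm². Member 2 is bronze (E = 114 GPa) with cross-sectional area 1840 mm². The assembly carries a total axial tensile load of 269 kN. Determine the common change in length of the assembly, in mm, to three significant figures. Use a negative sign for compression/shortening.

0.718 mm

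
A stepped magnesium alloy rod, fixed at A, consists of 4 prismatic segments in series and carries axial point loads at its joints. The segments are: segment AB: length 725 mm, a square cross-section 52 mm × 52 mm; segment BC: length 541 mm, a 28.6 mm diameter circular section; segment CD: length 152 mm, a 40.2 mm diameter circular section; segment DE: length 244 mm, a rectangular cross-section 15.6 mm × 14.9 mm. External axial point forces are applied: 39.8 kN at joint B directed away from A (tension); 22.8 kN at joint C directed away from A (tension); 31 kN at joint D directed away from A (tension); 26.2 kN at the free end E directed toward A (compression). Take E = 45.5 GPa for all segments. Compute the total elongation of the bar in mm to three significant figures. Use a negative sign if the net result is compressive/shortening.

0.316 mm

Internal axial forces (sectioning from the free end, tension +): N_DE = -26.2 kN, N_CD = 4.8 kN, N_BC = 27.6 kN, N_AB = 67.4 kN.
A_AB = 2704 mm².
A_BC = 642.4 mm².
A_CD = 1269 mm².
A_DE = 232.4 mm².
δ_AB = 67400·725/(2704·45500) = 0.3972 mm
δ_BC = 27600·541/(642.4·45500) = 0.5108 mm
δ_CD = 4800·152/(1269·45500) = 0.01263 mm
δ_DE = -26200·244/(232.4·45500) = -0.6045 mm
δ = Σδ_i = 0.3162 mm.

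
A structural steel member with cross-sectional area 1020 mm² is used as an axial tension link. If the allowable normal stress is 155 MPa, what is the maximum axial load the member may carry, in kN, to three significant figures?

158 kN

P_max = σ_allow · A = 155 · 1020 = 158100 N = 158.1 kN.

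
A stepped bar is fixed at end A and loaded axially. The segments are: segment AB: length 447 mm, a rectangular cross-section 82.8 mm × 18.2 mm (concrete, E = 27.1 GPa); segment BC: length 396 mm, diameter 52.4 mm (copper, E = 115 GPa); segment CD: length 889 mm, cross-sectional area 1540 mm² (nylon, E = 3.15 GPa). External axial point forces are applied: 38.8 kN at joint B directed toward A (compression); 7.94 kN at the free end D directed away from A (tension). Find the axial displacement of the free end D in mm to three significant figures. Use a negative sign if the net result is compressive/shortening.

1.13 mm

Internal axial forces (sectioning from the free end, tension +): N_CD = 7.94 kN, N_BC = 7.94 kN, N_AB = -30.86 kN.
A_AB = 1507 mm².
A_BC = 2157 mm².
δ_AB = -30860·447/(1507·27100) = -0.3378 mm
δ_BC = 7940·396/(2157·115000) = 0.01268 mm
δ_CD = 7940·889/(1540·3150) = 1.455 mm
δ = Σδ_i = 1.13 mm.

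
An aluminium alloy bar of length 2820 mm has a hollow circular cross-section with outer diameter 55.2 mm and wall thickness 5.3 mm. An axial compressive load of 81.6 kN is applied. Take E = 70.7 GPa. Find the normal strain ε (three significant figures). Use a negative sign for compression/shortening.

A = 830.9 mm².
σ = N/A = -98.21 MPa; ε = σ/E = -98.21/70700 = -1.389e-03.

-0.00139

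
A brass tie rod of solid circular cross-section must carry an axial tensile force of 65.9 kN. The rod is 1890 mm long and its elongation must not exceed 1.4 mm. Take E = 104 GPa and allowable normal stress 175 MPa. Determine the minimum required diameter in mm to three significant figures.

Required area A ≥ P/σ_allow = 65900/175 = 376.6 mm².
For a solid circular section, d ≥ √(4A/π) = 21.9 mm.
Elongation limit: A ≥ PL/(Eδ_allow) = 65900·1890/(104000·1.4) = 855.4 mm² ⇒ d ≥ 33 mm.
The elongation limit governs.

33.0 mm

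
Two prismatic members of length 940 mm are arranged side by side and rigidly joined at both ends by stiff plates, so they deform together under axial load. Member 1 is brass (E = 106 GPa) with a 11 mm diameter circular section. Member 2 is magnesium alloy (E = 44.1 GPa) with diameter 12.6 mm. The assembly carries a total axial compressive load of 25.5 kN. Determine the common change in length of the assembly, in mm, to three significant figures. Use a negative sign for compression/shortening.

A_1 = 95.03 mm².
A_2 = 124.7 mm².
Equal strain + equilibrium ⇒ each member carries load in proportion to AE: A₁E₁ = 10070000 N, A₂E₂ = 5499000 N, ΣAE = 15570000 N.
δ = PL/ΣAE = -25500·940/15570000 = -1.539 mm.

-1.54 mm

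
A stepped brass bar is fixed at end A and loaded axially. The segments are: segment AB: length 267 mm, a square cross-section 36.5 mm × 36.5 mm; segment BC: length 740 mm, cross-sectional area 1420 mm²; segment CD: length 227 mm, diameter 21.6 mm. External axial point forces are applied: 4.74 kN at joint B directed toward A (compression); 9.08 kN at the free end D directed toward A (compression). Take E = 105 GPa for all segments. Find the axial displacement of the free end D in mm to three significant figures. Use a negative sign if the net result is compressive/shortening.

-0.125 mm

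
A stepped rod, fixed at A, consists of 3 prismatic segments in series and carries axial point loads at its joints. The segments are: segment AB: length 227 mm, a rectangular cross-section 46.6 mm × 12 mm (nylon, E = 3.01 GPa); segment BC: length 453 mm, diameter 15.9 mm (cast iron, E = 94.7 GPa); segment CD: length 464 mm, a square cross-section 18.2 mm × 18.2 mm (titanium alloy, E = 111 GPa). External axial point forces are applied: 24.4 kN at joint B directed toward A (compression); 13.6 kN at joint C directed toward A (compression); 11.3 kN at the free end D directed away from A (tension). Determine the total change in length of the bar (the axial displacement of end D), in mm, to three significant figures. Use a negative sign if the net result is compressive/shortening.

-3.51 mm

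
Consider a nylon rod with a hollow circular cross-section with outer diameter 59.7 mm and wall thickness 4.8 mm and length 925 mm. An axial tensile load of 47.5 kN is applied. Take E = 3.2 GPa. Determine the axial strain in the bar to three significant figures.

A = 827.9 mm².
σ = N/A = 57.38 MPa; ε = σ/E = 57.38/3200 = 1.793e-02.

0.0179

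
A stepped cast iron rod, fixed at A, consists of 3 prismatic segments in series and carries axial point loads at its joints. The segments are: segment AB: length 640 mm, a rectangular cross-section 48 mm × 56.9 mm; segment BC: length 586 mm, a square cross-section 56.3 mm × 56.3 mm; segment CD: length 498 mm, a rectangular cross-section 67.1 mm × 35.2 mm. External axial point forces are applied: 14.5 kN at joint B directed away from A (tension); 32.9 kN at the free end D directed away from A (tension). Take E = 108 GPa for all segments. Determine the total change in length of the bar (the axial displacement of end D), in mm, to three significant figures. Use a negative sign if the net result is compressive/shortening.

Internal axial forces (sectioning from the free end, tension +): N_CD = 32.9 kN, N_BC = 32.9 kN, N_AB = 47.4 kN.
A_AB = 2731 mm².
A_BC = 3170 mm².
A_CD = 2362 mm².
δ_AB = 47400·640/(2731·108000) = 0.1028 mm
δ_BC = 32900·586/(3170·108000) = 0.05632 mm
δ_CD = 32900·498/(2362·108000) = 0.06423 mm
δ = Σδ_i = 0.2234 mm.

0.223 mm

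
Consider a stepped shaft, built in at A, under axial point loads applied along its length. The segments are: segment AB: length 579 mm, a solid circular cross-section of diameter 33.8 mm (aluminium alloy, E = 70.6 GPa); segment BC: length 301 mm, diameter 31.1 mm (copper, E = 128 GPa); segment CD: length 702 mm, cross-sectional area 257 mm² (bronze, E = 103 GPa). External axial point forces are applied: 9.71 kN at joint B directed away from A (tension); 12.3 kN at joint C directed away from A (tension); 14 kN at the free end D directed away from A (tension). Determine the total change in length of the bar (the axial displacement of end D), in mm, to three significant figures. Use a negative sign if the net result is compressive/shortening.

Internal axial forces (sectioning from the free end, tension +): N_CD = 14 kN, N_BC = 26.3 kN, N_AB = 36.01 kN.
A_AB = 897.3 mm².
A_BC = 759.6 mm².
δ_AB = 36010·579/(897.3·70600) = 0.3291 mm
δ_BC = 26300·301/(759.6·128000) = 0.08141 mm
δ_CD = 14000·702/(257·103000) = 0.3713 mm
δ = Σδ_i = 0.7818 mm.

0.782 mm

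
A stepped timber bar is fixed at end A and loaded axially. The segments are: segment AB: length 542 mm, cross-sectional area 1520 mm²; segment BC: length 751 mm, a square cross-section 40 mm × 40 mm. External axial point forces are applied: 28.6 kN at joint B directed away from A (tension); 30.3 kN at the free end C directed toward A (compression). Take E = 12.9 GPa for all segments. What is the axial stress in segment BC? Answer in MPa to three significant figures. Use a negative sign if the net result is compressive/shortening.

Internal axial forces (sectioning from the free end, tension +): N_BC = -30.3 kN, N_AB = -1.7 kN.
A_BC = 1600 mm².
σ_BC = N_BC/A_BC = -30300/1600 = -18.94 MPa.

-18.9 MPa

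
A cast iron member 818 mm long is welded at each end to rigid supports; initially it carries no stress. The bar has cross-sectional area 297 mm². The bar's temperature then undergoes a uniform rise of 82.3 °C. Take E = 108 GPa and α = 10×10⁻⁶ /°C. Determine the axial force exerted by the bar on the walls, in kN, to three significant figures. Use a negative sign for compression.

-26.4 kN

Free thermal expansion αLΔT = 10e-6 · 818 · 82.3 = 0.6732 mm.
The walls impose strain ε = −(0.6732)/818 = -8.2300e-04; σ = Eε = 108000 · -8.2300e-04 = -88.88 MPa.
Wall reaction R = σ·A = -88.88·297 = -26400 N = -26.4 kN.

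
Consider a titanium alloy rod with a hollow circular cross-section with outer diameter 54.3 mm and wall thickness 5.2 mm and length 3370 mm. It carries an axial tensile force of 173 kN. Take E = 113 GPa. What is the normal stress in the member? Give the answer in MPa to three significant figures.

216 MPa

A = 802.1 mm².
σ = N/A = 173000/802.1 = 215.7 MPa.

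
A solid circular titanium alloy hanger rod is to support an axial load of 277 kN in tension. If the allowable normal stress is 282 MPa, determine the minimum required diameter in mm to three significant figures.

35.4 mm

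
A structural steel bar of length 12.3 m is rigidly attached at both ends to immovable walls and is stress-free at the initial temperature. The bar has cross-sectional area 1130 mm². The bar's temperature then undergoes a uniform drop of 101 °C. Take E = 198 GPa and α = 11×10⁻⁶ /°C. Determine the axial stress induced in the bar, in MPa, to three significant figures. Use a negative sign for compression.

220 MPa

Free thermal expansion αLΔT = 11e-6 · 12300 · -101 = -13.67 mm.
The walls impose strain ε = −(-13.67)/12300 = 1.1110e-03; σ = Eε = 198000 · 1.1110e-03 = 220 MPa.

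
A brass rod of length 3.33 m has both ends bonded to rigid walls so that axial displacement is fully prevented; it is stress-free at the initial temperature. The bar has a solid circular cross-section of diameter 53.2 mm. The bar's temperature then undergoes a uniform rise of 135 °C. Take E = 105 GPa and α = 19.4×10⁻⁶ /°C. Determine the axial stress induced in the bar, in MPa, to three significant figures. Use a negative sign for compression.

Free thermal expansion αLΔT = 19.4e-6 · 3330 · 135 = 8.721 mm.
The walls impose strain ε = −(8.721)/3330 = -2.6190e-03; σ = Eε = 105000 · -2.6190e-03 = -275 MPa.

-275 MPa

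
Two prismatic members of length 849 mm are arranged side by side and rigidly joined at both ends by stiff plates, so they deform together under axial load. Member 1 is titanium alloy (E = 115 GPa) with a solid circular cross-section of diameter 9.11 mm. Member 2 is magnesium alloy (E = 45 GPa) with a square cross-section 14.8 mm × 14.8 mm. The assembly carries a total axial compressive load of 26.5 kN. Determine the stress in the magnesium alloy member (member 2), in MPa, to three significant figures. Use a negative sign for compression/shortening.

A_1 = 65.18 mm².
A_2 = 219 mm².
Equal strain + equilibrium ⇒ each member carries load in proportion to AE: A₁E₁ = 7496000 N, A₂E₂ = 9857000 N, ΣAE = 17350000 N.
σ₂ = P·E₂/ΣAE = -26500·45000/17350000 = -68.72 MPa.

-68.7 MPa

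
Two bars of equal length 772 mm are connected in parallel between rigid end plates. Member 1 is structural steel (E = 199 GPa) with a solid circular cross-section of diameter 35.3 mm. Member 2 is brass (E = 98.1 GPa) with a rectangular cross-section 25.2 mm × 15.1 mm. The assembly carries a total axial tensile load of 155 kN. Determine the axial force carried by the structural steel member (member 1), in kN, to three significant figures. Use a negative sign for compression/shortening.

A_1 = 978.7 mm².
A_2 = 380.5 mm².
Equal strain + equilibrium ⇒ each member carries load in proportion to AE: A₁E₁ = 194800000 N, A₂E₂ = 37330000 N, ΣAE = 232100000 N.
F₁ = P·A₁E₁/ΣAE = 155000·194800000/232100000 = 130100 N.

130 kN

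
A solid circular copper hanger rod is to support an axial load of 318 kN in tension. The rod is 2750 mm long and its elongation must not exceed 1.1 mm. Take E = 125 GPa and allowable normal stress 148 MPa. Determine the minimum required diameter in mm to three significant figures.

90.0 mm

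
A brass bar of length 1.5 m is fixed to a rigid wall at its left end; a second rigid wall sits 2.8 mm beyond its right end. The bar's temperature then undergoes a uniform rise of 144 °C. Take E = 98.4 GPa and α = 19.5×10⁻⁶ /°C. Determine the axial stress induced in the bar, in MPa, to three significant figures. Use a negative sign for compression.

-92.6 MPa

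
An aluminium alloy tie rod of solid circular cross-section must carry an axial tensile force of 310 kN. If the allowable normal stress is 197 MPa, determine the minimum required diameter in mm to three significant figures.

44.8 mm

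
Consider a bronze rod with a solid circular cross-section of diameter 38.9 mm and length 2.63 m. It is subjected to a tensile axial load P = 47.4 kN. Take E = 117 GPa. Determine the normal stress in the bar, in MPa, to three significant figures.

A = 1188 mm².
σ = N/A = 47400/1188 = 39.88 MPa.

39.9 MPa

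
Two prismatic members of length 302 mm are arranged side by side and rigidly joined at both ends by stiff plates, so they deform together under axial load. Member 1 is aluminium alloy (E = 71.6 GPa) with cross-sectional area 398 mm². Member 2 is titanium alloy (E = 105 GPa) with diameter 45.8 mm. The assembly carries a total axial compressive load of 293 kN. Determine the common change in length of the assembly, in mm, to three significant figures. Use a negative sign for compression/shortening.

-0.439 mm

A_2 = 1647 mm².
Equal strain + equilibrium ⇒ each member carries load in proportion to AE: A₁E₁ = 28500000 N, A₂E₂ = 173000000 N, ΣAE = 201500000 N.
δ = PL/ΣAE = -293000·302/201500000 = -0.4392 mm.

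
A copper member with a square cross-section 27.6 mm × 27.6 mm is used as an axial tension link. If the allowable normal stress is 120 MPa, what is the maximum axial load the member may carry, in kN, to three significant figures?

A = 761.8 mm².
P_max = σ_allow · A = 120 · 761.8 = 91410 N = 91.41 kN.

91.4 kN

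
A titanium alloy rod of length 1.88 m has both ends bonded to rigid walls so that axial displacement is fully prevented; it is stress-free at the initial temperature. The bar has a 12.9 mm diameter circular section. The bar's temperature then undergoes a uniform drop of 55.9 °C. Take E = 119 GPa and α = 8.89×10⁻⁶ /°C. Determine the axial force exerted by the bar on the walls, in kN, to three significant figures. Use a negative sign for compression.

Free thermal expansion αLΔT = 8.89e-6 · 1880 · -55.9 = -0.9343 mm.
The walls impose strain ε = −(-0.9343)/1880 = 4.9695e-04; σ = Eε = 119000 · 4.9695e-04 = 59.14 MPa.
Wall reaction R = σ·A = 59.14·130.7 = 7729 N = 7.729 kN.

7.73 kN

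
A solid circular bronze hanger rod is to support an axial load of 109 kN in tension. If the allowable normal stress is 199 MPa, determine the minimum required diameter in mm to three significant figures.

Required area A ≥ P/σ_allow = 109000/199 = 547.7 mm².
For a solid circular section, d ≥ √(4A/π) = 26.41 mm.

26.4 mm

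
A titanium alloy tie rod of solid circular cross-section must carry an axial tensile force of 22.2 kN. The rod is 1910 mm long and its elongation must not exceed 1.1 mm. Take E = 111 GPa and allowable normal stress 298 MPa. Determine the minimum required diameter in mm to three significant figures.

Required area A ≥ P/σ_allow = 22200/298 = 74.5 mm².
For a solid circular section, d ≥ √(4A/π) = 9.739 mm.
Elongation limit: A ≥ PL/(Eδ_allow) = 22200·1910/(111000·1.1) = 347.3 mm² ⇒ d ≥ 21.03 mm.
The elongation limit governs.

21.0 mm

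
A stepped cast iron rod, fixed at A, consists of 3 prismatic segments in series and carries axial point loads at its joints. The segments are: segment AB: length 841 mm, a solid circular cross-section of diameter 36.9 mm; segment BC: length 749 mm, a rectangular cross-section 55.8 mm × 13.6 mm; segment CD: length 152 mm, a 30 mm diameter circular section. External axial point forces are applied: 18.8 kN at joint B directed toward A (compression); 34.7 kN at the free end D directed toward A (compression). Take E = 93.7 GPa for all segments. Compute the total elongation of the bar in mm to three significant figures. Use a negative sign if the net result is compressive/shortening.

-0.894 mm

Internal axial forces (sectioning from the free end, tension +): N_CD = -34.7 kN, N_BC = -34.7 kN, N_AB = -53.5 kN.
A_AB = 1069 mm².
A_BC = 758.9 mm².
A_CD = 706.9 mm².
δ_AB = -53500·841/(1069·93700) = -0.449 mm
δ_BC = -34700·749/(758.9·93700) = -0.3655 mm
δ_CD = -34700·152/(706.9·93700) = -0.07963 mm
δ = Σδ_i = -0.8942 mm.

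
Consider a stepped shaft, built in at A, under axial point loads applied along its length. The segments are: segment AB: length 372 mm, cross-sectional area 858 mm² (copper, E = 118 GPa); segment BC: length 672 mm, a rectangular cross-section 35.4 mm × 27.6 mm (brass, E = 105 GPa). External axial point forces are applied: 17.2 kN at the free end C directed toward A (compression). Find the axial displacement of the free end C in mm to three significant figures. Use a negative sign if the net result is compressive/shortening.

Internal axial forces (sectioning from the free end, tension +): N_BC = -17.2 kN, N_AB = -17.2 kN.
A_BC = 977 mm².
δ_AB = -17200·372/(858·118000) = -0.0632 mm
δ_BC = -17200·672/(977·105000) = -0.1127 mm
δ = Σδ_i = -0.1759 mm.

-0.176 mm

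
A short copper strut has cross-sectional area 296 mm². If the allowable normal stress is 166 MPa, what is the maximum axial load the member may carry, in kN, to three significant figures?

49.1 kN

P_max = σ_allow · A = 166 · 296 = 49140 N = 49.14 kN.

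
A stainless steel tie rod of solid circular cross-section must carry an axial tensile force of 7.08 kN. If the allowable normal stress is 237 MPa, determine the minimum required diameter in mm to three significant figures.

Required area A ≥ P/σ_allow = 7080/237 = 29.87 mm².
For a solid circular section, d ≥ √(4A/π) = 6.167 mm.

6.17 mm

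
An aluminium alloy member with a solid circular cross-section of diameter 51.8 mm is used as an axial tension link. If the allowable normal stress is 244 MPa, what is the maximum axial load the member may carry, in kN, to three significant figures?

A = 2107 mm².
P_max = σ_allow · A = 244 · 2107 = 514200 N = 514.2 kN.

514 kN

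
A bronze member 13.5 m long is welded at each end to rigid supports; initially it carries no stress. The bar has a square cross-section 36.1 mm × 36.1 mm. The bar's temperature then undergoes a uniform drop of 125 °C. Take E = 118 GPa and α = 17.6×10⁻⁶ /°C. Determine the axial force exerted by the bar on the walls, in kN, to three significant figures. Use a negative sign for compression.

338 kN

Free thermal expansion αLΔT = 17.6e-6 · 13500 · -125 = -29.7 mm.
The walls impose strain ε = −(-29.7)/13500 = 2.2000e-03; σ = Eε = 118000 · 2.2000e-03 = 259.6 MPa.
Wall reaction R = σ·A = 259.6·1303 = 338300 N = 338.3 kN.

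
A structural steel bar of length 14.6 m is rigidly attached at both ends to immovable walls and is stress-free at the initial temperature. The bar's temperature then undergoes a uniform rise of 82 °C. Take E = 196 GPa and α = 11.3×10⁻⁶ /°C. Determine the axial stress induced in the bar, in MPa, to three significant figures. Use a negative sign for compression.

-182 MPa

Free thermal expansion αLΔT = 11.3e-6 · 14600 · 82 = 13.53 mm.
The walls impose strain ε = −(13.53)/14600 = -9.2660e-04; σ = Eε = 196000 · -9.2660e-04 = -181.6 MPa.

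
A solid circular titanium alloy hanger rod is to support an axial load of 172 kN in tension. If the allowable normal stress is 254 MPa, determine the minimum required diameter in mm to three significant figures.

29.4 mm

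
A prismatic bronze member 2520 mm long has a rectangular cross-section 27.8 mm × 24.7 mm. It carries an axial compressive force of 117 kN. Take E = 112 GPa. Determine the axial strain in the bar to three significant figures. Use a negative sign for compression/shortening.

A = 686.7 mm².
σ = N/A = -170.4 MPa; ε = σ/E = -170.4/112000 = -1.521e-03.

-0.00152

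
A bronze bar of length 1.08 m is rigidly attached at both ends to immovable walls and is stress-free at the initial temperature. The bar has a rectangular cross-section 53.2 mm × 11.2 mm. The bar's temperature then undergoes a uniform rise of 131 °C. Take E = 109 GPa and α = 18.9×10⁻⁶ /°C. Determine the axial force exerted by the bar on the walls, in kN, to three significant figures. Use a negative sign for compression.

Free thermal expansion αLΔT = 18.9e-6 · 1080 · 131 = 2.674 mm.
The walls impose strain ε = −(2.674)/1080 = -2.4759e-03; σ = Eε = 109000 · -2.4759e-03 = -269.9 MPa.
Wall reaction R = σ·A = -269.9·595.8 = -160800 N = -160.8 kN.

-161 kN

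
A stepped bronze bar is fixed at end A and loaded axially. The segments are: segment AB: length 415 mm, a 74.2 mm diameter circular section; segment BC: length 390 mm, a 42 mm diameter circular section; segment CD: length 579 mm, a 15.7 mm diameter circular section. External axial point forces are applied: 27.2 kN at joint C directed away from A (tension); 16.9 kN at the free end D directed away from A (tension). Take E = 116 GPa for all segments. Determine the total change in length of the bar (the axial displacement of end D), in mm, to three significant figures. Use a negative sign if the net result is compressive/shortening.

Internal axial forces (sectioning from the free end, tension +): N_CD = 16.9 kN, N_BC = 44.1 kN, N_AB = 44.1 kN.
A_AB = 4324 mm².
A_BC = 1385 mm².
A_CD = 193.6 mm².
δ_AB = 44100·415/(4324·116000) = 0.03649 mm
δ_BC = 44100·390/(1385·116000) = 0.107 mm
δ_CD = 16900·579/(193.6·116000) = 0.4357 mm
δ = Σδ_i = 0.5792 mm.

0.579 mm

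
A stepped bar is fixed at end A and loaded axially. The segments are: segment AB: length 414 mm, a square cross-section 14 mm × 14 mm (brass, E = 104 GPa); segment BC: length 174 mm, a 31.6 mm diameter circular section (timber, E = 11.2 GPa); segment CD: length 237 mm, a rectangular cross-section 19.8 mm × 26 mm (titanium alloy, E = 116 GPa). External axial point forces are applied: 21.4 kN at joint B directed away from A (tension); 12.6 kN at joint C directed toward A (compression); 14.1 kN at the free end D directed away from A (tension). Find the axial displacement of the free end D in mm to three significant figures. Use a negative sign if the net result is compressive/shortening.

0.551 mm

Internal axial forces (sectioning from the free end, tension +): N_CD = 14.1 kN, N_BC = 1.5 kN, N_AB = 22.9 kN.
A_AB = 196 mm².
A_BC = 784.3 mm².
A_CD = 514.8 mm².
δ_AB = 22900·414/(196·104000) = 0.4651 mm
δ_BC = 1500·174/(784.3·11200) = 0.02971 mm
δ_CD = 14100·237/(514.8·116000) = 0.05596 mm
δ = Σδ_i = 0.5508 mm.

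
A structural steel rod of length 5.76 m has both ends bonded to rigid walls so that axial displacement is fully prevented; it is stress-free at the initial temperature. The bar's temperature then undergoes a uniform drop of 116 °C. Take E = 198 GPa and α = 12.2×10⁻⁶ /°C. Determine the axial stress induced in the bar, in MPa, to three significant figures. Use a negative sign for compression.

Free thermal expansion αLΔT = 12.2e-6 · 5760 · -116 = -8.152 mm.
The walls impose strain ε = −(-8.152)/5760 = 1.4152e-03; σ = Eε = 198000 · 1.4152e-03 = 280.2 MPa.

280 MPa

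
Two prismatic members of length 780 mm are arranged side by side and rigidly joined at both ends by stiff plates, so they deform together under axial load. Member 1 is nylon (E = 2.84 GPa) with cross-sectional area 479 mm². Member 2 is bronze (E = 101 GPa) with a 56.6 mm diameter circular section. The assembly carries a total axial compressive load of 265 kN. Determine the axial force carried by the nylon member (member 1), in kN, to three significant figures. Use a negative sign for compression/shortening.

A_2 = 2516 mm².
Equal strain + equilibrium ⇒ each member carries load in proportion to AE: A₁E₁ = 1360000 N, A₂E₂ = 254100000 N, ΣAE = 255500000 N.
F₁ = P·A₁E₁/ΣAE = -265000·1360000/255500000 = -1411 N.

-1.41 kN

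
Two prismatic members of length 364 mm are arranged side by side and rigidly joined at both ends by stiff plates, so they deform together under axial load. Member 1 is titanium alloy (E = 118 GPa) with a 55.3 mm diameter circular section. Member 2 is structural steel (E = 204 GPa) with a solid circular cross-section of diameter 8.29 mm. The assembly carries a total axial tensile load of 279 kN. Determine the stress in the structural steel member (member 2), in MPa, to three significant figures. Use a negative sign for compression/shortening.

193 MPa

A_1 = 2402 mm².
A_2 = 53.98 mm².
Equal strain + equilibrium ⇒ each member carries load in proportion to AE: A₁E₁ = 283400000 N, A₂E₂ = 11010000 N, ΣAE = 294400000 N.
σ₂ = P·E₂/ΣAE = 279000·204000/294400000 = 193.3 MPa.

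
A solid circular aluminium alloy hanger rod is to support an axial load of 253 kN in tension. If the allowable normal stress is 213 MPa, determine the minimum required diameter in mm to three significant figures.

38.9 mm

Required area A ≥ P/σ_allow = 253000/213 = 1188 mm².
For a solid circular section, d ≥ √(4A/π) = 38.89 mm.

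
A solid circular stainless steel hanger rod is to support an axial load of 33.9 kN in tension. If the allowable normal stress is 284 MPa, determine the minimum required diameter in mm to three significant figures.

Required area A ≥ P/σ_allow = 33900/284 = 119.4 mm².
For a solid circular section, d ≥ √(4A/π) = 12.33 mm.

12.3 mm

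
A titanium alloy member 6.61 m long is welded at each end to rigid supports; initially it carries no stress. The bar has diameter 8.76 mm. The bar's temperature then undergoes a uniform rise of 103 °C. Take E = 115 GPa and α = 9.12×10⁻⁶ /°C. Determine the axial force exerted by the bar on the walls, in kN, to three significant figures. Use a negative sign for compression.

Free thermal expansion αLΔT = 9.12e-6 · 6610 · 103 = 6.209 mm.
The walls impose strain ε = −(6.209)/6610 = -9.3936e-04; σ = Eε = 115000 · -9.3936e-04 = -108 MPa.
Wall reaction R = σ·A = -108·60.27 = -6511 N = -6.511 kN.

-6.51 kN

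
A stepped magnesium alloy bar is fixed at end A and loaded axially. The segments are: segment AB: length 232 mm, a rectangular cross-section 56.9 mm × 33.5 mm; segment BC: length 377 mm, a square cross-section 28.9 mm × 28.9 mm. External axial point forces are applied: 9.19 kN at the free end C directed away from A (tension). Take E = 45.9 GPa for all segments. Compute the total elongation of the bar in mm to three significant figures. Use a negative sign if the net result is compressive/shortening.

0.115 mm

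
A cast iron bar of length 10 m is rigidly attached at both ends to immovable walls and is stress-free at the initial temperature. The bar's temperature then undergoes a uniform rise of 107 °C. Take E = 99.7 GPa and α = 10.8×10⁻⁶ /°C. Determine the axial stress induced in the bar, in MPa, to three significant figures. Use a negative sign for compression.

Free thermal expansion αLΔT = 10.8e-6 · 10000 · 107 = 11.56 mm.
The walls impose strain ε = −(11.56)/10000 = -1.1556e-03; σ = Eε = 99700 · -1.1556e-03 = -115.2 MPa.

-115 MPa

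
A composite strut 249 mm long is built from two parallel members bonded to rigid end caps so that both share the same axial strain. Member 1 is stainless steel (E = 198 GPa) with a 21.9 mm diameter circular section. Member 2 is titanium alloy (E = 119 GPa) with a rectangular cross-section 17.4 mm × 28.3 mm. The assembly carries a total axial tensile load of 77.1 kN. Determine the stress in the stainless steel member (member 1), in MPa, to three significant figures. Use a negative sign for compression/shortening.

115 MPa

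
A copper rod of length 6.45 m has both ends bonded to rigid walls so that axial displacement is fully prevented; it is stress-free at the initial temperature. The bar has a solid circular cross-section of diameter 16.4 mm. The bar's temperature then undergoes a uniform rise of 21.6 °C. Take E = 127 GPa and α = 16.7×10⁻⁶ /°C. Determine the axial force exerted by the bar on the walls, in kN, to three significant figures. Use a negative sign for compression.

Free thermal expansion αLΔT = 16.7e-6 · 6450 · 21.6 = 2.327 mm.
The walls impose strain ε = −(2.327)/6450 = -3.6072e-04; σ = Eε = 127000 · -3.6072e-04 = -45.81 MPa.
Wall reaction R = σ·A = -45.81·211.2 = -9677 N = -9.677 kN.

-9.68 kN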